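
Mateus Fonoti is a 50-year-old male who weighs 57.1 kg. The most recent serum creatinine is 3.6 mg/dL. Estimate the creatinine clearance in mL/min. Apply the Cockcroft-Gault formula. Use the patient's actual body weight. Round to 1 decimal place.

19.8 mL/min

CrCl = (140 − 50) × 57.1 / (72 × 3.6) = 5139.0 / 259.20 ≈ 19.8 mL/min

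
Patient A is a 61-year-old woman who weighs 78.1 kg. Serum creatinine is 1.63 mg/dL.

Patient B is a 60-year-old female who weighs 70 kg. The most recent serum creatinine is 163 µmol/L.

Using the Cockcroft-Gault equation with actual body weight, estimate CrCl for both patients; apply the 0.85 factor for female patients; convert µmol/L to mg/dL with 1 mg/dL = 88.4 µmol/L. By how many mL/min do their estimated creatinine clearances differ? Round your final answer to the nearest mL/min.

9 mL/min

Patient A: CrCl = (140 − 61) × 78.1 / (72 × 1.63) × 0.85 = 6169.9 / 117.36 × 0.85 ≈ 44.7 mL/min
Patient B: SCr = 163 / 88.4 = 1.844 mg/dL
Patient B: CrCl = (140 − 60) × 70 / (72 × 1.844) × 0.85 = 5600.0 / 132.77 × 0.85 ≈ 35.9 mL/min
|44.7 − 35.9| = 8.8 mL/min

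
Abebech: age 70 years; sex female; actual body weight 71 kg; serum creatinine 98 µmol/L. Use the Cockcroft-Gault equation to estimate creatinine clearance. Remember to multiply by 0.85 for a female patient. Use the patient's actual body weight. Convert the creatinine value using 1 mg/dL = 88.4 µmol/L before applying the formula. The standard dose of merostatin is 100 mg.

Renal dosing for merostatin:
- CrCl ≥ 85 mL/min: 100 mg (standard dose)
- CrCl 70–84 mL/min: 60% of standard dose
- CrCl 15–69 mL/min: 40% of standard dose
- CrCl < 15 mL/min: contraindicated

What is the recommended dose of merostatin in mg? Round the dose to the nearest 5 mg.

SCr = 98 / 88.4 = 1.109 mg/dL
CrCl = (140 − 70) × 71 / (72 × 1.109) × 0.85 = 4970.0 / 79.85 × 0.85 ≈ 52.9 mL/min
CrCl ≈ 53 mL/min → bracket 15–69 mL/min.
40% of 100 mg = 40 mg

40 mg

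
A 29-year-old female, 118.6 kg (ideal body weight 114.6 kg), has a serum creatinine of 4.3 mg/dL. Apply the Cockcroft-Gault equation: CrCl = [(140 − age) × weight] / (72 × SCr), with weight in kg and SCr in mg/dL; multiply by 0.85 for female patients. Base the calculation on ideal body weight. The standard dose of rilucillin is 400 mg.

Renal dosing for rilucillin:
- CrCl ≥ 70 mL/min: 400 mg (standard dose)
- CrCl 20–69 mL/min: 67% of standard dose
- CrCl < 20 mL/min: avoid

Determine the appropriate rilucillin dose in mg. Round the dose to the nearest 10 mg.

270 mg

CrCl = (140 − 29) × 114.6 / (72 × 4.3) × 0.85 = 12720.6 / 309.60 × 0.85 ≈ 34.9 mL/min
CrCl ≈ 35 mL/min → bracket 20–69 mL/min.
67% of 400 mg = 268 mg → 270 mg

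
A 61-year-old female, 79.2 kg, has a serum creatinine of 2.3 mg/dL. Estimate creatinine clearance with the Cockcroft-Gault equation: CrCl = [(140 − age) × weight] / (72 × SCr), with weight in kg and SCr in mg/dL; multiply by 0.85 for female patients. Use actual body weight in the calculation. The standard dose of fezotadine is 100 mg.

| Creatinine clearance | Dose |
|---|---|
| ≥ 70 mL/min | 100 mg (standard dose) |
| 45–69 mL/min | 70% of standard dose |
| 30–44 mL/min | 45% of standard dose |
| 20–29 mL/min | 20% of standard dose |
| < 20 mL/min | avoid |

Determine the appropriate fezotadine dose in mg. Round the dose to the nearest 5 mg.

45 mg

CrCl = (140 − 61) × 79.2 / (72 × 2.3) × 0.85 = 6256.8 / 165.60 × 0.85 ≈ 32.1 mL/min
CrCl ≈ 32 mL/min → bracket 30–44 mL/min.
45% of 100 mg = 45 mg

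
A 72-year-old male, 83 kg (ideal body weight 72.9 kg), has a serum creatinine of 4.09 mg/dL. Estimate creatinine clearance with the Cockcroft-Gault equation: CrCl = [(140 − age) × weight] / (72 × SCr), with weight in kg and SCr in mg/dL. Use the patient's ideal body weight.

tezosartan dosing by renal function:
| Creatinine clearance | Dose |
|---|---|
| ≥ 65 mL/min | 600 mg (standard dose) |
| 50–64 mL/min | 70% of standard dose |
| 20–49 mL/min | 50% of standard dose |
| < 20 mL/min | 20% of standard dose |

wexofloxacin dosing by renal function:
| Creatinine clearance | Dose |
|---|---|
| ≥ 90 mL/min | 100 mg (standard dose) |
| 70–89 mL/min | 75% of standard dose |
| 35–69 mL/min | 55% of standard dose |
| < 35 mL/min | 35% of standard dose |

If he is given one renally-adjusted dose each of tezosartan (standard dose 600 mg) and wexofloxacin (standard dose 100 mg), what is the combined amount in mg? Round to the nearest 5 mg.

CrCl = (140 − 72) × 72.9 / (72 × 4.09) = 4957.2 / 294.48 ≈ 16.8 mL/min
CrCl ≈ 17 mL/min.
tezosartan: < 20 mL/min → 20% of 600 mg = 120 mg.
wexofloxacin: < 35 mL/min → 35% of 100 mg = 35 mg.
Total = 120 + 35 = 155 mg.

155 mg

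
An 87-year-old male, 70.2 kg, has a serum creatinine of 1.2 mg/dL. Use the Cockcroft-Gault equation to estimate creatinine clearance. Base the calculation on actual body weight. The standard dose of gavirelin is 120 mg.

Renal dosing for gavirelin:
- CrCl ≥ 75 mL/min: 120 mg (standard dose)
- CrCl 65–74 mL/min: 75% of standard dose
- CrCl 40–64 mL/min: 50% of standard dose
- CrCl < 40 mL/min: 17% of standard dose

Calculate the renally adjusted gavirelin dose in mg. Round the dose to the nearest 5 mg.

CrCl = (140 − 87) × 70.2 / (72 × 1.2) = 3720.6 / 86.40 ≈ 43.1 mL/min
CrCl ≈ 43 mL/min → bracket 40–64 mL/min.
50% of 120 mg = 60 mg

60 mg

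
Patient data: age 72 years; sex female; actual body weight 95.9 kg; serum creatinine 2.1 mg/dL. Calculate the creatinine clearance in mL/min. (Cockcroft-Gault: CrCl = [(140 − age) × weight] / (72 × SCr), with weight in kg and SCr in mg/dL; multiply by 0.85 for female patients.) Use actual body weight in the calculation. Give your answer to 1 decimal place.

36.7 mL/min

CrCl = (140 − 72) × 95.9 / (72 × 2.1) × 0.85 = 6521.2 / 151.20 × 0.85 ≈ 36.7 mL/min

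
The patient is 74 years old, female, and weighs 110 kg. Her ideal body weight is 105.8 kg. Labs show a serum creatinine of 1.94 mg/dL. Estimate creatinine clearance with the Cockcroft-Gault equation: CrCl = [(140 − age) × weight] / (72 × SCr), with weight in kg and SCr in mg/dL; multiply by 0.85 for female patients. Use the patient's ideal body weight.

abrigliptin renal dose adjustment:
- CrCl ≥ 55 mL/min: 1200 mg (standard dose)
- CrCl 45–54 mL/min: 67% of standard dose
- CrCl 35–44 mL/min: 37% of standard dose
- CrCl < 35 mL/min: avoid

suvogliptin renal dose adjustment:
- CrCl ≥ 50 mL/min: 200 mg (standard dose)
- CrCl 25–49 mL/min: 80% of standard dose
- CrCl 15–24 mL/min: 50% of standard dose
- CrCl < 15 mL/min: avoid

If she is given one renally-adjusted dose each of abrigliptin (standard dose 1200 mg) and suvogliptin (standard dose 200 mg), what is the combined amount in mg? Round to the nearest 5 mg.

CrCl = (140 − 74) × 105.8 / (72 × 1.94) × 0.85 = 6982.8 / 139.68 × 0.85 ≈ 42.5 mL/min
CrCl ≈ 42 mL/min.
abrigliptin: 35–44 mL/min → 37% of 1200 mg = 444 mg.
suvogliptin: 25–49 mL/min → 80% of 200 mg = 160 mg.
Total = 444 + 160 = 604 mg.

605 mg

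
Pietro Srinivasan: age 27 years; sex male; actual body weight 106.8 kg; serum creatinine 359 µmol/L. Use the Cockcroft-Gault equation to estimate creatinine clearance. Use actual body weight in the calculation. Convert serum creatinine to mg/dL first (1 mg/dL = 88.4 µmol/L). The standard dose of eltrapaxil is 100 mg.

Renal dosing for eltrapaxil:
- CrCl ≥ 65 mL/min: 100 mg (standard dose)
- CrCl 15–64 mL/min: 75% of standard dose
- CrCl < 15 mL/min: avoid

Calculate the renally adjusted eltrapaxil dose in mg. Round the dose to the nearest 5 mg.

75 mg

SCr = 359 / 88.4 = 4.061 mg/dL
CrCl = (140 − 27) × 106.8 / (72 × 4.061) = 12068.4 / 292.39 ≈ 41.3 mL/min
CrCl ≈ 41 mL/min → bracket 15–64 mL/min.
75% of 100 mg = 75 mg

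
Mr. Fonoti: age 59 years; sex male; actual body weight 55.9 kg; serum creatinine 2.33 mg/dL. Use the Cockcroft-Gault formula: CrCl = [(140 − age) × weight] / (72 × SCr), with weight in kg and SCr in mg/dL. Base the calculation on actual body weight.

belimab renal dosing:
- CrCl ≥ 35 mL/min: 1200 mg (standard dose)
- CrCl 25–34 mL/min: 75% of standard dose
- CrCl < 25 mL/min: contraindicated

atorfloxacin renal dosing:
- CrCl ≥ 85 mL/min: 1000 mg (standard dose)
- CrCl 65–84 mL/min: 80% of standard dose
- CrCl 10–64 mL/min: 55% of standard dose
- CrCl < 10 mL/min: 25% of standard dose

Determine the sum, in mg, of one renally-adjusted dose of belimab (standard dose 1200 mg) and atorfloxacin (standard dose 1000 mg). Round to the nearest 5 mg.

CrCl = (140 − 59) × 55.9 / (72 × 2.33) = 4527.9 / 167.76 ≈ 27.0 mL/min
CrCl ≈ 27 mL/min.
belimab: 25–34 mL/min → 75% of 1200 mg = 900 mg.
atorfloxacin: 10–64 mL/min → 55% of 1000 mg = 550 mg.
Total = 900 + 550 = 1450 mg.

1450 mg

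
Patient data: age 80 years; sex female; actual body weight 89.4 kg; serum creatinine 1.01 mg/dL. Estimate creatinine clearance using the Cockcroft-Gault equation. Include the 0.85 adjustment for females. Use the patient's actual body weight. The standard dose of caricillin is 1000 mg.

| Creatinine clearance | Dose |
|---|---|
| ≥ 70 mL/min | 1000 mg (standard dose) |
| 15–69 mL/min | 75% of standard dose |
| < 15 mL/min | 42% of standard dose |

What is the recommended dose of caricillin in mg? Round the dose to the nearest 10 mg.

750 mg

CrCl = (140 − 80) × 89.4 / (72 × 1.01) × 0.85 = 5364.0 / 72.72 × 0.85 ≈ 62.7 mL/min
CrCl ≈ 63 mL/min → bracket 15–69 mL/min.
75% of 1000 mg = 750 mg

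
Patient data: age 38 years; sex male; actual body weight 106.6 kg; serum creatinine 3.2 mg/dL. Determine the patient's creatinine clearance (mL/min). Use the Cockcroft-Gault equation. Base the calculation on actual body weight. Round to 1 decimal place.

47.2 mL/min

CrCl = (140 − 38) × 106.6 / (72 × 3.2) = 10873.2 / 230.40 ≈ 47.2 mL/min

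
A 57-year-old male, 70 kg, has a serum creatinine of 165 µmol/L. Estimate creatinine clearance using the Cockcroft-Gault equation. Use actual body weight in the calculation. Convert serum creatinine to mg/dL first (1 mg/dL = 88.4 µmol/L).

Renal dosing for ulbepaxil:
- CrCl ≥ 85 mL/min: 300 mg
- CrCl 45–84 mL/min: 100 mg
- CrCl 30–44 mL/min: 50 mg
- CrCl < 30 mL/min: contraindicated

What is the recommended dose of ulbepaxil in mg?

50 mg

SCr = 165 / 88.4 = 1.867 mg/dL
CrCl = (140 − 57) × 70 / (72 × 1.867) = 5810.0 / 134.42 ≈ 43.2 mL/min
CrCl ≈ 43 mL/min → bracket 30–44 mL/min.
Dose for this bracket: 50 mg.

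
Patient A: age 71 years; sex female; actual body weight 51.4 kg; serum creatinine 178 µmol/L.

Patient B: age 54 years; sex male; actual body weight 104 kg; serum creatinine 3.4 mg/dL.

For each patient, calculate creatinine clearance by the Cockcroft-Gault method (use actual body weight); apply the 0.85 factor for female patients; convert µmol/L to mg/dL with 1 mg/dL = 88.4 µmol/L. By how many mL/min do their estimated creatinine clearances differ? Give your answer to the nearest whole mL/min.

Patient A: SCr = 178 / 88.4 = 2.014 mg/dL
Patient A: CrCl = (140 − 71) × 51.4 / (72 × 2.014) × 0.85 = 3546.6 / 145.01 × 0.85 ≈ 20.8 mL/min
Patient B: CrCl = (140 − 54) × 104 / (72 × 3.4) = 8944.0 / 244.80 ≈ 36.5 mL/min
|20.8 − 36.5| = 15.7 mL/min

16 mL/min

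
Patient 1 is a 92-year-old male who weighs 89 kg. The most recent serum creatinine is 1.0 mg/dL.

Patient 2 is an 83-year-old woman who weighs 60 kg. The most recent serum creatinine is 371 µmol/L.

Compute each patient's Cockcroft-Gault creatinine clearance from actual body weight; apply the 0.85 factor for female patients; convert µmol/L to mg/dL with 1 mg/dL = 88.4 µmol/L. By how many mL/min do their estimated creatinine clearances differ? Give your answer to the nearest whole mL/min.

Patient 1: CrCl = (140 − 92) × 89 / (72 × 1) = 4272.0 / 72.00 ≈ 59.3 mL/min
Patient 2: SCr = 371 / 88.4 = 4.197 mg/dL
Patient 2: CrCl = (140 − 83) × 60 / (72 × 4.197) × 0.85 = 3420.0 / 302.18 × 0.85 ≈ 9.6 mL/min
|59.3 − 9.6| = 49.7 mL/min

50 mL/min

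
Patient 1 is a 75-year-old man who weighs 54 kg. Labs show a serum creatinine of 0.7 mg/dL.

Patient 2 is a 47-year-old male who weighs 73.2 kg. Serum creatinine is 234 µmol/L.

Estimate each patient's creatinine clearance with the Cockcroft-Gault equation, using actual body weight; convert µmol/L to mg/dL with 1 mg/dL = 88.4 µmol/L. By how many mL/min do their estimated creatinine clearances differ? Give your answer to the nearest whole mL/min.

34 mL/min

Patient 1: CrCl = (140 − 75) × 54 / (72 × 0.7) = 3510.0 / 50.40 ≈ 69.6 mL/min
Patient 2: SCr = 234 / 88.4 = 2.647 mg/dL
Patient 2: CrCl = (140 − 47) × 73.2 / (72 × 2.647) = 6807.6 / 190.58 ≈ 35.7 mL/min
|69.6 − 35.7| = 33.9 mL/min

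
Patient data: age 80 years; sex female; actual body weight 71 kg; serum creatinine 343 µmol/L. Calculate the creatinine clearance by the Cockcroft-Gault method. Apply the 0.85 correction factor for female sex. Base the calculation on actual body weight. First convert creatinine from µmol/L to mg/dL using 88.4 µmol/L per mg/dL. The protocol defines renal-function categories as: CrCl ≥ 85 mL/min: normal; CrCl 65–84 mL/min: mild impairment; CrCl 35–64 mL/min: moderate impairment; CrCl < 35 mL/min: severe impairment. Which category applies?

severe impairment

SCr = 343 / 88.4 = 3.88 mg/dL
CrCl = (140 − 80) × 71 / (72 × 3.88) × 0.85 = 4260.0 / 279.36 × 0.85 ≈ 13.0 mL/min
13 mL/min falls in the 'severe impairment' range.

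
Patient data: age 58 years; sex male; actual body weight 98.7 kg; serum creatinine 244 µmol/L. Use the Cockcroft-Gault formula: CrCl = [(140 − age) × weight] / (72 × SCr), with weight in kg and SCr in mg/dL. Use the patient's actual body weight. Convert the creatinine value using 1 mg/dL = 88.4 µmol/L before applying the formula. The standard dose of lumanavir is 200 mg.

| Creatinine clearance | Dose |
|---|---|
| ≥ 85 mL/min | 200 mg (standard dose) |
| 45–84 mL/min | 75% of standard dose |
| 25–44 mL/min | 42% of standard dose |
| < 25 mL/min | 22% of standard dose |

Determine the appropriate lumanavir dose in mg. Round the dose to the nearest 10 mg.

SCr = 244 / 88.4 = 2.76 mg/dL
CrCl = (140 − 58) × 98.7 / (72 × 2.76) = 8093.4 / 198.72 ≈ 40.7 mL/min
CrCl ≈ 41 mL/min → bracket 25–44 mL/min.
42% of 200 mg = 84 mg → 80 mg

80 mg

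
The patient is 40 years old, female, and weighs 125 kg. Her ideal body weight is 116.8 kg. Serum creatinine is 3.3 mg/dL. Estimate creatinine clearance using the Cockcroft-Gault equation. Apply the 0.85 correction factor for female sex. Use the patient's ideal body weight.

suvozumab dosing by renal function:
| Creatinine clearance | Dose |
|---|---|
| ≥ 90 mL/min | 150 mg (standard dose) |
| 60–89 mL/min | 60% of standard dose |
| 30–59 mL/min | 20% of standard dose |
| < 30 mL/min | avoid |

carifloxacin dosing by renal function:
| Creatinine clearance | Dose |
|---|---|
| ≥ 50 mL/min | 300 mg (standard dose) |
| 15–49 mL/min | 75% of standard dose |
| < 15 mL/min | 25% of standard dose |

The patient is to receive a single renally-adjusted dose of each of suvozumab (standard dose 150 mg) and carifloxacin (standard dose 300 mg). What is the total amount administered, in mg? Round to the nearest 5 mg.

255 mg

CrCl = (140 − 40) × 116.8 / (72 × 3.3) × 0.85 = 11680.0 / 237.60 × 0.85 ≈ 41.8 mL/min
CrCl ≈ 42 mL/min.
suvozumab: 30–59 mL/min → 20% of 150 mg = 30 mg.
carifloxacin: 15–49 mL/min → 75% of 300 mg = 225 mg.
Total = 30 + 225 = 255 mg.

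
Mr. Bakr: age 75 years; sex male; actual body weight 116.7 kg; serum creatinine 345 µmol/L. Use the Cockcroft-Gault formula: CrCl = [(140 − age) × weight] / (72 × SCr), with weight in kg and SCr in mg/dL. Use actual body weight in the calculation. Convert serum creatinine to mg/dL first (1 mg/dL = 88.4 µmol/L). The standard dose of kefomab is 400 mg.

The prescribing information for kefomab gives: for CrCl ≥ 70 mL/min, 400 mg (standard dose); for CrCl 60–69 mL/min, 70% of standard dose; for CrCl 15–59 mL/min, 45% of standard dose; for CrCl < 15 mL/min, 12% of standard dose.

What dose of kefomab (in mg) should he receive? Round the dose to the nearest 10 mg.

180 mg

SCr = 345 / 88.4 = 3.903 mg/dL
CrCl = (140 − 75) × 116.7 / (72 × 3.903) = 7585.5 / 281.02 ≈ 27.0 mL/min
CrCl ≈ 27 mL/min → bracket 15–59 mL/min.
45% of 400 mg = 180 mg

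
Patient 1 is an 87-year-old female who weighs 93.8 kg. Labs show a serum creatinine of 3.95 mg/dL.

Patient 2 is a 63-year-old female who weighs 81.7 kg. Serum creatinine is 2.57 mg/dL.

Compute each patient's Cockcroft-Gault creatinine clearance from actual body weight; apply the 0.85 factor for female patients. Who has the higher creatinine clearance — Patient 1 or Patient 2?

Patient 1: CrCl = (140 − 87) × 93.8 / (72 × 3.95) × 0.85 = 4971.4 / 284.40 × 0.85 ≈ 14.9 mL/min
Patient 2: CrCl = (140 − 63) × 81.7 / (72 × 2.57) × 0.85 = 6290.9 / 185.04 × 0.85 ≈ 28.9 mL/min
14.9 vs 28.9 mL/min → Patient 2 is higher.

Patient 2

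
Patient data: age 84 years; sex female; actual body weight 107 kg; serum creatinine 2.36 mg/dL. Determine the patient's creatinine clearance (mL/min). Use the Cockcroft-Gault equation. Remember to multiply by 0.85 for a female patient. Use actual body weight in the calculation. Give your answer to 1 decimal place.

30.0 mL/min

CrCl = (140 − 84) × 107 / (72 × 2.36) × 0.85 = 5992.0 / 169.92 × 0.85 ≈ 30.0 mL/min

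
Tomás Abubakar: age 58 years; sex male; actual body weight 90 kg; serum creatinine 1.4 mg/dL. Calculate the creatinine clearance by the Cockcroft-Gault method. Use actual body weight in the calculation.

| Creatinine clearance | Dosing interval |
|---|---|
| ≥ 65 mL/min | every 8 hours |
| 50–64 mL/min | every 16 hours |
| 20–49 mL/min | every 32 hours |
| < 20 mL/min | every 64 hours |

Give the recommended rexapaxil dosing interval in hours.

CrCl = (140 − 58) × 90 / (72 × 1.4) = 7380.0 / 100.80 ≈ 73.2 mL/min
CrCl ≈ 73 mL/min → bracket ≥ 65 mL/min → every 8 hours.

every 8 hours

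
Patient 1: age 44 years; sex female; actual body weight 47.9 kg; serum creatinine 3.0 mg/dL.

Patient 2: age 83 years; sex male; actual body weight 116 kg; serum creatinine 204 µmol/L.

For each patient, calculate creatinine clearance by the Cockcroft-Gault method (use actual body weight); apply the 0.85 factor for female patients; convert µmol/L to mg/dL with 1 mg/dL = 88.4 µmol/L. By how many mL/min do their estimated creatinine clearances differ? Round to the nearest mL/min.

22 mL/min

Patient 1: CrCl = (140 − 44) × 47.9 / (72 × 3) × 0.85 = 4598.4 / 216.00 × 0.85 ≈ 18.1 mL/min
Patient 2: SCr = 204 / 88.4 = 2.308 mg/dL
Patient 2: CrCl = (140 − 83) × 116 / (72 × 2.308) = 6612.0 / 166.18 ≈ 39.8 mL/min
|18.1 − 39.8| = 21.7 mL/min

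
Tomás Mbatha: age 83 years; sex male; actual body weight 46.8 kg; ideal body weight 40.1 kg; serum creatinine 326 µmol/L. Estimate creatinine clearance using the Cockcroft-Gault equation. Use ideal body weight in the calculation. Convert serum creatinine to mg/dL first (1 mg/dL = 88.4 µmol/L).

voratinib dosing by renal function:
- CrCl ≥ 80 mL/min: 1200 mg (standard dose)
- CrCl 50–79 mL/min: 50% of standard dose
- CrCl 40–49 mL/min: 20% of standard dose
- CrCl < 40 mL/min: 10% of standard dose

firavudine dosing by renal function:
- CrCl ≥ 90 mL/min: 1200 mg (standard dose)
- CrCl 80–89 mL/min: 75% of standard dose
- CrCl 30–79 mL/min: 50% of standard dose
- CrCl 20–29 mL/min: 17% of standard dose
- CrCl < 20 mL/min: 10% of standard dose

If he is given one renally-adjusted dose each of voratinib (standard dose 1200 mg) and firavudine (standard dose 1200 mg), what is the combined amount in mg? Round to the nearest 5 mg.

SCr = 326 / 88.4 = 3.688 mg/dL
CrCl = (140 − 83) × 40.1 / (72 × 3.688) = 2285.7 / 265.54 ≈ 8.6 mL/min
CrCl ≈ 9 mL/min.
voratinib: < 40 mL/min → 10% of 1200 mg = 120 mg.
firavudine: < 20 mL/min → 10% of 1200 mg = 120 mg.
Total = 120 + 120 = 240 mg.

240 mg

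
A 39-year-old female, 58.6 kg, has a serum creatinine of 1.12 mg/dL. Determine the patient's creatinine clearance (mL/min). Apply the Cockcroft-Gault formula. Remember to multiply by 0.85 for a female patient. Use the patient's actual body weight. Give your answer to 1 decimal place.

62.4 mL/min

CrCl = (140 − 39) × 58.6 / (72 × 1.12) × 0.85 = 5918.6 / 80.64 × 0.85 ≈ 62.4 mL/min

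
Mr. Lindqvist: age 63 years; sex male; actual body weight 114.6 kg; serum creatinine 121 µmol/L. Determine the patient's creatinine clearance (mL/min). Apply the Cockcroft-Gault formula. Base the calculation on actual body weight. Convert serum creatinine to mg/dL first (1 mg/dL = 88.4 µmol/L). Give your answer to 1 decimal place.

SCr = 121 / 88.4 = 1.369 mg/dL
CrCl = (140 − 63) × 114.6 / (72 × 1.369) = 8824.2 / 98.57 ≈ 89.5 mL/min

89.5 mL/min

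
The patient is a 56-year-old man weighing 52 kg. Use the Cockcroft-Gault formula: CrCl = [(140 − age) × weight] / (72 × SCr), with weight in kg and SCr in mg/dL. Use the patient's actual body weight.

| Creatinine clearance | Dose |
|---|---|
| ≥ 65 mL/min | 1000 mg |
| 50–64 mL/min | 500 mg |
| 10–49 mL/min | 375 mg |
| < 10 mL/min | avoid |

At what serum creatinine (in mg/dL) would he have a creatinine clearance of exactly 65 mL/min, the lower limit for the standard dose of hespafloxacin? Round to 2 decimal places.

Standard dose requires CrCl ≥ 65 mL/min.
Set (140 − 56) × 52 / (72 × SCr) = 65
SCr = (140 − 56) × 52 / (72 × 65) = 0.933 mg/dL

0.93 mg/dL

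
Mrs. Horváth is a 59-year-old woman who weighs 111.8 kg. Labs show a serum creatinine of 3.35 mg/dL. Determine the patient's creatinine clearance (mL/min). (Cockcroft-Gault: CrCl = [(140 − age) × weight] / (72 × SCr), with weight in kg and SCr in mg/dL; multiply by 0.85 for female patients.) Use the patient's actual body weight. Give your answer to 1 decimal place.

CrCl = (140 − 59) × 111.8 / (72 × 3.35) × 0.85 = 9055.8 / 241.20 × 0.85 ≈ 31.9 mL/min

31.9 mL/min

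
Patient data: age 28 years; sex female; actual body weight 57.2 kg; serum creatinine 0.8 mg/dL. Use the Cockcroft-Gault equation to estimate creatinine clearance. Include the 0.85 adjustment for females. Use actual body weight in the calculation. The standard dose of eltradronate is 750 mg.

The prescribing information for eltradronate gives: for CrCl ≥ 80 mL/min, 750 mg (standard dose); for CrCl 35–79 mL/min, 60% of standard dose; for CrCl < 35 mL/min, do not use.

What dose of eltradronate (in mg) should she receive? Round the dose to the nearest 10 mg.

750 mg

CrCl = (140 − 28) × 57.2 / (72 × 0.8) × 0.85 = 6406.4 / 57.60 × 0.85 ≈ 94.5 mL/min
CrCl ≈ 95 mL/min → bracket ≥ 80 mL/min.
100% of 750 mg = 750 mg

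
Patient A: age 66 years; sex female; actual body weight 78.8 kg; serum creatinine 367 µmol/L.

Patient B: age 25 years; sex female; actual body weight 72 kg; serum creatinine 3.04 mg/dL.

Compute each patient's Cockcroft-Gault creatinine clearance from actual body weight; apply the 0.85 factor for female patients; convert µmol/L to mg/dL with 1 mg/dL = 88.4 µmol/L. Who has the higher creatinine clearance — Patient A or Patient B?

Patient B

Patient A: SCr = 367 / 88.4 = 4.152 mg/dL
Patient A: CrCl = (140 − 66) × 78.8 / (72 × 4.152) × 0.85 = 5831.2 / 298.94 × 0.85 ≈ 16.6 mL/min
Patient B: CrCl = (140 − 25) × 72 / (72 × 3.04) × 0.85 = 8280.0 / 218.88 × 0.85 ≈ 32.2 mL/min
16.6 vs 32.2 mL/min → Patient B is higher.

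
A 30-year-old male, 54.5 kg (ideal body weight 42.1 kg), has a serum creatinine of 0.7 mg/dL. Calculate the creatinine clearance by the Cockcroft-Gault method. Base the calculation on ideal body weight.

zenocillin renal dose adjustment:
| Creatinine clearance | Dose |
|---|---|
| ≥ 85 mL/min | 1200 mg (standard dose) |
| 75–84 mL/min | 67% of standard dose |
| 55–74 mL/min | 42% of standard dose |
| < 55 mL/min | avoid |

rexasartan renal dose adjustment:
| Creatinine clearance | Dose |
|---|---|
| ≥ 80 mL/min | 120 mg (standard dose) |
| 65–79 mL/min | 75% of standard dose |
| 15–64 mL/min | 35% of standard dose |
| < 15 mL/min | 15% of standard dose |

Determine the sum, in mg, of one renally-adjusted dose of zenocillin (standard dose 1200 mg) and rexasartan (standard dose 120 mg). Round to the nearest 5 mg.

CrCl = (140 − 30) × 42.1 / (72 × 0.7) = 4631.0 / 50.40 ≈ 91.9 mL/min
CrCl ≈ 92 mL/min.
zenocillin: ≥ 85 mL/min → 100% of 1200 mg = 1200 mg.
rexasartan: ≥ 80 mL/min → 100% of 120 mg = 120 mg.
Total = 1200 + 120 = 1320 mg.

1320 mg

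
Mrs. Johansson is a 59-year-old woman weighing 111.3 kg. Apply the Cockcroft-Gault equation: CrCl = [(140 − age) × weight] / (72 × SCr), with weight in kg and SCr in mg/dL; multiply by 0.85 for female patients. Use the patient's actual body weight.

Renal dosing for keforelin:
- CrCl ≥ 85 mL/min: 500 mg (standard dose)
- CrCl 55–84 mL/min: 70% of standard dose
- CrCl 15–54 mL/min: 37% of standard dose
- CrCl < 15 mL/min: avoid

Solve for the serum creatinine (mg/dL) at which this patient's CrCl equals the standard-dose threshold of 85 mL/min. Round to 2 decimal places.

Standard dose requires CrCl ≥ 85 mL/min.
Set (140 − 59) × 111.3 × 0.85 / (72 × SCr) = 85
SCr = (140 − 59) × 111.3 × 0.85 / (72 × 85) = 1.252 mg/dL

1.25 mg/dL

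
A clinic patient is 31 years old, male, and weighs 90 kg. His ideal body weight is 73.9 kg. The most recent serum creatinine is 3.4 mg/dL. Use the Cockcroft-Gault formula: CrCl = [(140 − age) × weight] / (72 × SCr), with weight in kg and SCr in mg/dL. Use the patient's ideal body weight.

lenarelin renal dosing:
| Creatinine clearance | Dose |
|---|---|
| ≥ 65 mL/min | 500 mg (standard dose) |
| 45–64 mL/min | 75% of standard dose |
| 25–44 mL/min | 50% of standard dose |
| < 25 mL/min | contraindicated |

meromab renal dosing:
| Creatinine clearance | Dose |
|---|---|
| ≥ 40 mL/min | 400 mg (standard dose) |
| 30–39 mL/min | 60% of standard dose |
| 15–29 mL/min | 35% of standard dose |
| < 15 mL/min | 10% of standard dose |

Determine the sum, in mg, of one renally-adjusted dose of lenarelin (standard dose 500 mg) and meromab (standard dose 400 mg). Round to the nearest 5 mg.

490 mg

CrCl = (140 − 31) × 73.9 / (72 × 3.4) = 8055.1 / 244.80 ≈ 32.9 mL/min
CrCl ≈ 33 mL/min.
lenarelin: 25–44 mL/min → 50% of 500 mg = 250 mg.
meromab: 30–39 mL/min → 60% of 400 mg = 240 mg.
Total = 250 + 240 = 490 mg.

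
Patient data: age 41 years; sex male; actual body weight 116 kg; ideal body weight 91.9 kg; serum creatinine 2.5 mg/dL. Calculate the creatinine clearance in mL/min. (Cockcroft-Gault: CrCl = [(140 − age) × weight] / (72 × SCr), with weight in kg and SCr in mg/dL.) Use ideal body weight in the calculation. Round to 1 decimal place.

50.5 mL/min

CrCl = (140 − 41) × 91.9 / (72 × 2.5) = 9098.1 / 180.00 ≈ 50.5 mL/min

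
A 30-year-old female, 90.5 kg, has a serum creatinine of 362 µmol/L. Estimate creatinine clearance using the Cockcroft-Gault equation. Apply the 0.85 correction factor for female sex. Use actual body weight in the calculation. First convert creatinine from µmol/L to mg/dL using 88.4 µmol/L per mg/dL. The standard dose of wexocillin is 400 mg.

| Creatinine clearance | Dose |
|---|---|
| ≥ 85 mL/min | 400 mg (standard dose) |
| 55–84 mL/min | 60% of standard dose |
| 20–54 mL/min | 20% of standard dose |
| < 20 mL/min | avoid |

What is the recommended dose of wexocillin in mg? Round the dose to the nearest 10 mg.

80 mg

SCr = 362 / 88.4 = 4.095 mg/dL
CrCl = (140 − 30) × 90.5 / (72 × 4.095) × 0.85 = 9955.0 / 294.84 × 0.85 ≈ 28.7 mL/min
CrCl ≈ 29 mL/min → bracket 20–54 mL/min.
20% of 400 mg = 80 mg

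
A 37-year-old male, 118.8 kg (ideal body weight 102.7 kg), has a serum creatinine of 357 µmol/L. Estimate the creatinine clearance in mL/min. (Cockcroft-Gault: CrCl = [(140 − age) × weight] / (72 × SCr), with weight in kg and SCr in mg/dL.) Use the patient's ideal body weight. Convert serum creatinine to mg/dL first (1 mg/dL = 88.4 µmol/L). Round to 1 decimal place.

SCr = 357 / 88.4 = 4.038 mg/dL
CrCl = (140 − 37) × 102.7 / (72 × 4.038) = 10578.1 / 290.74 ≈ 36.4 mL/min

36.4 mL/min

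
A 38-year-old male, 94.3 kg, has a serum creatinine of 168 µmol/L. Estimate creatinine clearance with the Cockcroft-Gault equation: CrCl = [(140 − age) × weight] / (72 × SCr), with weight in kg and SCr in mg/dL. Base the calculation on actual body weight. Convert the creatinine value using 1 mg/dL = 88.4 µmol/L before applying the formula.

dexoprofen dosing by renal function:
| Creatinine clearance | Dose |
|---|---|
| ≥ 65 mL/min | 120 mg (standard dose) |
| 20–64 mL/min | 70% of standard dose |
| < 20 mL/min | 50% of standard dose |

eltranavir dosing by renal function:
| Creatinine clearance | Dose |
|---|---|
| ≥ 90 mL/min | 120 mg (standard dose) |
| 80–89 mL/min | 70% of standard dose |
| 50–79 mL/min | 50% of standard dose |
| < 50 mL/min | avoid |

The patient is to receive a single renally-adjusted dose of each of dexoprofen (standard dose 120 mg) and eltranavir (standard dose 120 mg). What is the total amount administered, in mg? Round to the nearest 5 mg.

180 mg

SCr = 168 / 88.4 = 1.9 mg/dL
CrCl = (140 − 38) × 94.3 / (72 × 1.9) = 9618.6 / 136.80 ≈ 70.3 mL/min
CrCl ≈ 70 mL/min.
dexoprofen: ≥ 65 mL/min → 100% of 120 mg = 120 mg.
eltranavir: 50–79 mL/min → 50% of 120 mg = 60 mg.
Total = 120 + 60 = 180 mg.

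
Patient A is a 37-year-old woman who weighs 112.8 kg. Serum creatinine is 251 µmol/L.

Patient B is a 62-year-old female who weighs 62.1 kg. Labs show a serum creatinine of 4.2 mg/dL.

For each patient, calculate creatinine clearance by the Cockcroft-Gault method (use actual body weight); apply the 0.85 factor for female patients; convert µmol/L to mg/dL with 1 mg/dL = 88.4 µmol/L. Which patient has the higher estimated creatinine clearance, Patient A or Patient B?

Patient A

Patient A: SCr = 251 / 88.4 = 2.839 mg/dL
Patient A: CrCl = (140 − 37) × 112.8 / (72 × 2.839) × 0.85 = 11618.4 / 204.41 × 0.85 ≈ 48.3 mL/min
Patient B: CrCl = (140 − 62) × 62.1 / (72 × 4.2) × 0.85 = 4843.8 / 302.40 × 0.85 ≈ 13.6 mL/min
48.3 vs 13.6 mL/min → Patient A is higher.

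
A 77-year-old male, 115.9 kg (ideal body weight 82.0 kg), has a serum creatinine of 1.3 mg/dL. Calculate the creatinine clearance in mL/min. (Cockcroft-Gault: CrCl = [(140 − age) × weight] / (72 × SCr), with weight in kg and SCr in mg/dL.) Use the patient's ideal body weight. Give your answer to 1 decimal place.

55.2 mL/min

CrCl = (140 − 77) × 82 / (72 × 1.3) = 5166.0 / 93.60 ≈ 55.2 mL/min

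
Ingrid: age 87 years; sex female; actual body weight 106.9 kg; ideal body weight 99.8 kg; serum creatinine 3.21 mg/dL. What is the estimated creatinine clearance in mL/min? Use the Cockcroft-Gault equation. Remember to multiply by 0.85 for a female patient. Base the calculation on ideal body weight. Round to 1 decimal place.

19.5 mL/min

CrCl = (140 − 87) × 99.8 / (72 × 3.21) × 0.85 = 5289.4 / 231.12 × 0.85 ≈ 19.5 mL/min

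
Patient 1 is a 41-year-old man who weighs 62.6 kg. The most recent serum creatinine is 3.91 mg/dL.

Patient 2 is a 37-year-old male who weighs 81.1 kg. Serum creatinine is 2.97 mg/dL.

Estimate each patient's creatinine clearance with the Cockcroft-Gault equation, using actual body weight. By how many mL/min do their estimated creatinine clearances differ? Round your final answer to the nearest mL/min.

Patient 1: CrCl = (140 − 41) × 62.6 / (72 × 3.91) = 6197.4 / 281.52 ≈ 22.0 mL/min
Patient 2: CrCl = (140 − 37) × 81.1 / (72 × 2.97) = 8353.3 / 213.84 ≈ 39.1 mL/min
|22.0 − 39.1| = 17.1 mL/min

17 mL/min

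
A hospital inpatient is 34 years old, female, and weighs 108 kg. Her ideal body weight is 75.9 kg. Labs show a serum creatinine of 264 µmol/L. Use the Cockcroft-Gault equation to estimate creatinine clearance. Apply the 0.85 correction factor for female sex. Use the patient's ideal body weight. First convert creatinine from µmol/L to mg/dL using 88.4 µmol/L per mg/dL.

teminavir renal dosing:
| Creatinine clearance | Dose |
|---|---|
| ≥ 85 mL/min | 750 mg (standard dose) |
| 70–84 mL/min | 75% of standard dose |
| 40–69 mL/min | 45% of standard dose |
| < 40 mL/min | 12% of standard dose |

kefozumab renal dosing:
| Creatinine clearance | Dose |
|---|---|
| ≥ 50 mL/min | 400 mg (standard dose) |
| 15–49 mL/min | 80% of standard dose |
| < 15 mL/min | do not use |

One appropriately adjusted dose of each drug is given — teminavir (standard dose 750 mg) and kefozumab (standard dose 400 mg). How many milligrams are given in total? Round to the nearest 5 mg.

410 mg

SCr = 264 / 88.4 = 2.986 mg/dL
CrCl = (140 − 34) × 75.9 / (72 × 2.986) × 0.85 = 8045.4 / 214.99 × 0.85 ≈ 31.8 mL/min
CrCl ≈ 32 mL/min.
teminavir: < 40 mL/min → 12% of 750 mg = 90 mg.
kefozumab: 15–49 mL/min → 80% of 400 mg = 320 mg.
Total = 90 + 320 = 410 mg.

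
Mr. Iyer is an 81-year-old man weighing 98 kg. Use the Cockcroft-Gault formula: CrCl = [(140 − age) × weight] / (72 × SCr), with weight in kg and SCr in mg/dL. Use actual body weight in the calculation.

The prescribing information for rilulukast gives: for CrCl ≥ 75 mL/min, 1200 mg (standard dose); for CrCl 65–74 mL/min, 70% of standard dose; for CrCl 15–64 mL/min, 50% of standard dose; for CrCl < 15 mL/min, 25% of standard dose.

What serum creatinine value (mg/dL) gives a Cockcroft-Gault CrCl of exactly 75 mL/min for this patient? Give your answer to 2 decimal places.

Standard dose requires CrCl ≥ 75 mL/min.
Set (140 − 81) × 98 / (72 × SCr) = 75
SCr = (140 − 81) × 98 / (72 × 75) = 1.071 mg/dL

1.07 mg/dL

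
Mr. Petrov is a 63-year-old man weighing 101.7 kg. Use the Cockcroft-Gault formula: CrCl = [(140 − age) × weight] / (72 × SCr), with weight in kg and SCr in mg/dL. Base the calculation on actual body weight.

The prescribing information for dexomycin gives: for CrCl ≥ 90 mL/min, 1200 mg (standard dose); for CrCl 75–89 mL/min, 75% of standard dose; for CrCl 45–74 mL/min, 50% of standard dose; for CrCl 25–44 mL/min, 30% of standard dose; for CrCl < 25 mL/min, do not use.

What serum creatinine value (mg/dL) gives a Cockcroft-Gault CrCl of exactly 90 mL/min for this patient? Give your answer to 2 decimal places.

Standard dose requires CrCl ≥ 90 mL/min.
Set (140 − 63) × 101.7 / (72 × SCr) = 90
SCr = (140 − 63) × 101.7 / (72 × 90) = 1.208 mg/dL

1.21 mg/dL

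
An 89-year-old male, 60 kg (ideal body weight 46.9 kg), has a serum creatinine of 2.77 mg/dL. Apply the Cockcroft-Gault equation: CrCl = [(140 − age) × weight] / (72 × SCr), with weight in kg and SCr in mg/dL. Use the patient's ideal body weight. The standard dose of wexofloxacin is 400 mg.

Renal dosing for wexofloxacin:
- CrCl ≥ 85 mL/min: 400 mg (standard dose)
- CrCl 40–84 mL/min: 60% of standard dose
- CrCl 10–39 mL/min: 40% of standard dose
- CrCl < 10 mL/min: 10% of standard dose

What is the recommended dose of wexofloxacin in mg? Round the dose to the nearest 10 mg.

CrCl = (140 − 89) × 46.9 / (72 × 2.77) = 2391.9 / 199.44 ≈ 12.0 mL/min
CrCl ≈ 12 mL/min → bracket 10–39 mL/min.
40% of 400 mg = 160 mg

160 mg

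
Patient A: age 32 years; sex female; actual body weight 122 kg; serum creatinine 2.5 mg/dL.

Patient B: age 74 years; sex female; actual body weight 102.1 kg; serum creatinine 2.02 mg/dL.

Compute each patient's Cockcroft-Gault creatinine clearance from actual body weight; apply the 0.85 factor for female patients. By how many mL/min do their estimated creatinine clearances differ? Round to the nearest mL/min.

23 mL/min

Patient A: CrCl = (140 − 32) × 122 / (72 × 2.5) × 0.85 = 13176.0 / 180.00 × 0.85 ≈ 62.2 mL/min
Patient B: CrCl = (140 − 74) × 102.1 / (72 × 2.02) × 0.85 = 6738.6 / 145.44 × 0.85 ≈ 39.4 mL/min
|62.2 − 39.4| = 22.8 mL/min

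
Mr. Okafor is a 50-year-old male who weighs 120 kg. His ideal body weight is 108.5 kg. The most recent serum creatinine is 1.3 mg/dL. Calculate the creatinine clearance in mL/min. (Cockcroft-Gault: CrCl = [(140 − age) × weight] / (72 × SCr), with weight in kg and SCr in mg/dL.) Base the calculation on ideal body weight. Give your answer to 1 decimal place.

104.3 mL/min

CrCl = (140 − 50) × 108.5 / (72 × 1.3) = 9765.0 / 93.60 ≈ 104.3 mL/min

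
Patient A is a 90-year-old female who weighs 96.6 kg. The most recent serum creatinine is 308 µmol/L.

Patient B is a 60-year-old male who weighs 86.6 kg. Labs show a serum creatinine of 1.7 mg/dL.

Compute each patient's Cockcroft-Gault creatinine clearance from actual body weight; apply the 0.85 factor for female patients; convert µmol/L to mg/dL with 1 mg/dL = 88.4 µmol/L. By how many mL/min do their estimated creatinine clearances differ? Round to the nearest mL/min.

40 mL/min

Patient A: SCr = 308 / 88.4 = 3.484 mg/dL
Patient A: CrCl = (140 − 90) × 96.6 / (72 × 3.484) × 0.85 = 4830.0 / 250.85 × 0.85 ≈ 16.4 mL/min
Patient B: CrCl = (140 − 60) × 86.6 / (72 × 1.7) = 6928.0 / 122.40 ≈ 56.6 mL/min
|16.4 − 56.6| = 40.2 mL/min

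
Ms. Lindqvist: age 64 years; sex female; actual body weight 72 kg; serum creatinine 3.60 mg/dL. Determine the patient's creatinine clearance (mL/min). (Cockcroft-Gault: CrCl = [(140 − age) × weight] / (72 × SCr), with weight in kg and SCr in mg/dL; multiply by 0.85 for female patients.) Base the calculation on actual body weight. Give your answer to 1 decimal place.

CrCl = (140 − 64) × 72 / (72 × 3.6) × 0.85 = 5472.0 / 259.20 × 0.85 ≈ 17.9 mL/min

17.9 mL/min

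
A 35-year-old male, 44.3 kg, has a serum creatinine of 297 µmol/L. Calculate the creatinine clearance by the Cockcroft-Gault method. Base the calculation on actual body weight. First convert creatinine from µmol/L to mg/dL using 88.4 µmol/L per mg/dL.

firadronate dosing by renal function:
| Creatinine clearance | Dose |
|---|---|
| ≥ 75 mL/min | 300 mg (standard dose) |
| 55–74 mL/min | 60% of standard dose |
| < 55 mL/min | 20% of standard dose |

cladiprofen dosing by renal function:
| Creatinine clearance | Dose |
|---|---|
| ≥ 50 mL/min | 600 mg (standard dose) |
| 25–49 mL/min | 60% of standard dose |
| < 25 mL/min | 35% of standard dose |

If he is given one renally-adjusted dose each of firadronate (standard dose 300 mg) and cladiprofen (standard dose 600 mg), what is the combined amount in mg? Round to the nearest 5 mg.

270 mg

SCr = 297 / 88.4 = 3.36 mg/dL
CrCl = (140 − 35) × 44.3 / (72 × 3.36) = 4651.5 / 241.92 ≈ 19.2 mL/min
CrCl ≈ 19 mL/min.
firadronate: < 55 mL/min → 20% of 300 mg = 60 mg.
cladiprofen: < 25 mL/min → 35% of 600 mg = 210 mg.
Total = 60 + 210 = 270 mg.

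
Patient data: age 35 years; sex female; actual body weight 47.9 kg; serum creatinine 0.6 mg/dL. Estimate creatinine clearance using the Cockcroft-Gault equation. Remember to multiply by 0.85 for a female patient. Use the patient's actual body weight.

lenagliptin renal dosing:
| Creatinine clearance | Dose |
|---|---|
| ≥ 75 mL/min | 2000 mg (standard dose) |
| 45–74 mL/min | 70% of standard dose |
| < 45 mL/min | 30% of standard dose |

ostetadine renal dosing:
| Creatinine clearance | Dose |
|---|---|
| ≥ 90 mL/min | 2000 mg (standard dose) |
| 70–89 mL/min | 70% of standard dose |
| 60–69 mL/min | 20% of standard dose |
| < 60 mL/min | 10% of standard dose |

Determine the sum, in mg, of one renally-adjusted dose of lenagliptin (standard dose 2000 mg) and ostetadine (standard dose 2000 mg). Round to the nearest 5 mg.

4000 mg

CrCl = (140 − 35) × 47.9 / (72 × 0.6) × 0.85 = 5029.5 / 43.20 × 0.85 ≈ 99.0 mL/min
CrCl ≈ 99 mL/min.
lenagliptin: ≥ 75 mL/min → 100% of 2000 mg = 2000 mg.
ostetadine: ≥ 90 mL/min → 100% of 2000 mg = 2000 mg.
Total = 2000 + 2000 = 4000 mg.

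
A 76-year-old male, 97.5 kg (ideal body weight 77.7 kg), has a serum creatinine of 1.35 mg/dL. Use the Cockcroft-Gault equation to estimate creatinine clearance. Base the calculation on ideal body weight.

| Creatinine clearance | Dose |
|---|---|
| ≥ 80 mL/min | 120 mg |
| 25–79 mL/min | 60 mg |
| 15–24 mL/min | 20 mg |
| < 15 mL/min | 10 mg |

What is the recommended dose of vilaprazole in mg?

60 mg

CrCl = (140 − 76) × 77.7 / (72 × 1.35) = 4972.8 / 97.20 ≈ 51.2 mL/min
CrCl ≈ 51 mL/min → bracket 25–79 mL/min.
Dose for this bracket: 60 mg.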